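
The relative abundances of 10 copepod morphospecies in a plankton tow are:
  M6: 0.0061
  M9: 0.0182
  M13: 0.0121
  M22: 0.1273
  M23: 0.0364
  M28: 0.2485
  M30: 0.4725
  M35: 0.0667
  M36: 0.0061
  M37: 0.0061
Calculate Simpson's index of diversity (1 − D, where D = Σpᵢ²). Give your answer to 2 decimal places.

D = 0.0061² + 0.0182² + 0.0121² + 0.1273² + 0.0364² + 0.2485² + 0.4725² + 0.0667² + 0.0061² + 0.0061² = 0.0000 + 0.0003 + 0.0001 + 0.0162 + 0.0013 + 0.0618 + 0.2233 + 0.0044 + 0.0000 + 0.0000 = 0.3076 (working shown to 4 dp, full precision carried).
So 1 − D = 0.6924, i.e. 0.69 to 2 decimal places.

0.69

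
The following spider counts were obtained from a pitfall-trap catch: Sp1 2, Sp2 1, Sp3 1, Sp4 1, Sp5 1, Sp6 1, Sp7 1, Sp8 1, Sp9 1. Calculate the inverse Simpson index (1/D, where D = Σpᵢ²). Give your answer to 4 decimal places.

Total N = 2+1+1+1+1+1+1+1+1 = 10, so the proportions are 0.2, 0.1, 0.1, 0.1, 0.1, 0.1, 0.1, 0.1, 0.1 (working shown to 8 dp, full precision carried).
D = 0.2² + 0.1² + 0.1² + 0.1² + 0.1² + 0.1² + 0.1² + 0.1² + 0.1² = 0.04000000 + 0.01000000 + 0.01000000 + 0.01000000 + 0.01000000 + 0.01000000 + 0.01000000 + 0.01000000 + 0.01000000 = 0.12000000.
So 1/D = 8.333333, i.e. 8.3333 to 4 decimal places.

8.3333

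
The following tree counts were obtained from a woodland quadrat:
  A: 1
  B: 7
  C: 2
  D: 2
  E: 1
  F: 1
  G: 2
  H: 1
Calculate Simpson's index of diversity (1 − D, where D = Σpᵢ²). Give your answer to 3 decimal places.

Total N = 1+7+2+2+1+1+2+1 = 17, so the proportions are 0.05882, 0.41176, 0.11765, 0.11765, 0.05882, 0.05882, 0.11765, 0.05882 (working shown to 5 dp, full precision carried).
D = 0.05882² + 0.41176² + 0.11765² + 0.11765² + 0.05882² + 0.05882² + 0.11765² + 0.05882² = 0.00346 + 0.16955 + 0.01384 + 0.01384 + 0.00346 + 0.00346 + 0.01384 + 0.00346 = 0.22491.
So 1 − D = 0.77509, i.e. 0.775 to 3 decimal places.

0.775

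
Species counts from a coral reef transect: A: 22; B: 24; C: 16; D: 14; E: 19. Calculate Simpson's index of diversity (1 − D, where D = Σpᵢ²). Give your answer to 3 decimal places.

0.792

Total N = 22+24+16+14+19 = 95, so the proportions are 0.23158, 0.25263, 0.16842, 0.14737, 0.2 (working shown to 5 dp, full precision carried).
D = 0.23158² + 0.25263² + 0.16842² + 0.14737² + 0.2² = 0.05363 + 0.06382 + 0.02837 + 0.02172 + 0.04000 = 0.20753.
So 1 − D = 0.79247, i.e. 0.792 to 3 decimal places.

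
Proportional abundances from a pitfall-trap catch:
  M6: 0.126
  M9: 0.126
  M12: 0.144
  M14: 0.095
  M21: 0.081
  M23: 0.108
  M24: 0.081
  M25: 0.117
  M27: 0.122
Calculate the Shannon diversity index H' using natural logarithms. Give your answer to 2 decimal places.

Each pᵢ ln pᵢ term (working shown to 4 dp, full precision carried): 0.126×(-2.0715)=-0.2610, 0.126×(-2.0715)=-0.2610, 0.144×(-1.9379)=-0.2791, 0.095×(-2.3539)=-0.2236, 0.081×(-2.5133)=-0.2036, 0.108×(-2.2256)=-0.2404, 0.081×(-2.5133)=-0.2036, 0.117×(-2.1456)=-0.2510, 0.122×(-2.1037)=-0.2567.
Sum = -2.1799, so H' = 2.18.

2.18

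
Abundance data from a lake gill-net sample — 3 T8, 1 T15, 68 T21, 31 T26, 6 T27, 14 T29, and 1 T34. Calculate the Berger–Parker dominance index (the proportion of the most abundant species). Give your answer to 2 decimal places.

Total N = 3+1+68+31+6+14+1 = 124, so the proportions are 0.0242, 0.0081, 0.5484, 0.25, 0.0484, 0.1129, 0.0081 (working shown to 4 dp, full precision carried).
The largest proportion is 0.5484, i.e. d = 0.55 to 2 decimal places.

0.55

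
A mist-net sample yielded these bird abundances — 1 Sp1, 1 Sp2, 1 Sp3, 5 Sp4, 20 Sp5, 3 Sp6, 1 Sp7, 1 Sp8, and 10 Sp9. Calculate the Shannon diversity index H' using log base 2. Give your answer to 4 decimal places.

2.2630

Total N = 1+1+1+5+20+3+1+1+10 = 43, so the proportions are 0.023256, 0.023256, 0.023256, 0.116279, 0.465116, 0.069767, 0.023256, 0.023256, 0.232558 (working shown to 6 dp, full precision carried).
Each pᵢ log₂ pᵢ term: 0.023256×(-5.426265)=-0.126192, 0.023256×(-5.426265)=-0.126192, 0.023256×(-5.426265)=-0.126192, 0.116279×(-3.104337)=-0.360969, 0.465116×(-1.104337)=-0.513645, 0.069767×(-3.841302)=-0.267998, 0.023256×(-5.426265)=-0.126192, 0.023256×(-5.426265)=-0.126192, 0.232558×(-2.104337)=-0.489381.
Sum = -2.262954, so H' = 2.2630.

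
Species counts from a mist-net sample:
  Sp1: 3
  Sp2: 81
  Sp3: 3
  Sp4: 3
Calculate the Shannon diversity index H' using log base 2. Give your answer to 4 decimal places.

0.6275

Total N = 3+81+3+3 = 90, so the proportions are 0.033333, 0.9, 0.033333, 0.033333 (working shown to 6 dp, full precision carried).
Each pᵢ log₂ pᵢ term: 0.033333×(-4.906891)=-0.163563, 0.9×(-0.152003)=-0.136803, 0.033333×(-4.906891)=-0.163563, 0.033333×(-4.906891)=-0.163563.
Sum = -0.627492, so H' = 0.6275.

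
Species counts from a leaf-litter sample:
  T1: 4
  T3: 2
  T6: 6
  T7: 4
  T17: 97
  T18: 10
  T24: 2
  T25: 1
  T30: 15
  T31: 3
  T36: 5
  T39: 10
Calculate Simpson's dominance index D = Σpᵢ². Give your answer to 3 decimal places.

0.393

Total N = 4+2+6+4+97+10+2+1+15+3+5+10 = 159, so the proportions are 0.02516, 0.01258, 0.03774, 0.02516, 0.61006, 0.06289, 0.01258, 0.00629, 0.09434, 0.01887, 0.03145, 0.06289 (working shown to 5 dp, full precision carried).
D = 0.02516² + 0.01258² + 0.03774² + 0.02516² + 0.61006² + 0.06289² + 0.01258² + 0.00629² + 0.09434² + 0.01887² + 0.03145² + 0.06289² = 0.00063 + 0.00016 + 0.00142 + 0.00063 + 0.37218 + 0.00396 + 0.00016 + 0.00004 + 0.00890 + 0.00036 + 0.00099 + 0.00396 = 0.39338.
To 3 decimal places, D = 0.393.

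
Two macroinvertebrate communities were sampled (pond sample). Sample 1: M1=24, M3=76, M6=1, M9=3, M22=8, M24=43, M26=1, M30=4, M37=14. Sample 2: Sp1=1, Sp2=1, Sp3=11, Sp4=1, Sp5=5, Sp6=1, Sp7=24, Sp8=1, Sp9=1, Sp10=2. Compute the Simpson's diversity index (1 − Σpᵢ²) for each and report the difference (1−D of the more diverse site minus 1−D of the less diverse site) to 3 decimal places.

0.037

Sample 1: N=174, proportions 0.137931, 0.436782, 0.005747, 0.017241, 0.045977, 0.247126, 0.005747, 0.022989, 0.08046, giving 1−D = 0.719646 (working shown to 6 dp, full precision carried).
Sample 2: N=48, proportions 0.020833, 0.020833, 0.229167, 0.020833, 0.104167, 0.020833, 0.5, 0.020833, 0.020833, 0.041667, giving 1−D = 0.682292.
Difference = |0.719646 − 0.682292| = 0.037354, i.e. 0.037 to 3 decimal places.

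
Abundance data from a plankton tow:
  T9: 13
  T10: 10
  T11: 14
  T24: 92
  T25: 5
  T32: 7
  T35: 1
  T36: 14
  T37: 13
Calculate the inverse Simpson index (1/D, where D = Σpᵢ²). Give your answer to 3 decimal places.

3.048

Total N = 13+10+14+92+5+7+1+14+13 = 169, so the proportions are 0.076923, 0.059172, 0.08284, 0.544379, 0.029586, 0.04142, 0.005917, 0.08284, 0.076923 (working shown to 6 dp, full precision carried).
D = 0.076923² + 0.059172² + 0.08284² + 0.544379² + 0.029586² + 0.04142² + 0.005917² + 0.08284² + 0.076923² = 0.005917 + 0.003501 + 0.006863 + 0.296348 + 0.000875 + 0.001716 + 0.000035 + 0.006863 + 0.005917 = 0.328035.
So 1/D = 3.04846, i.e. 3.048 to 3 decimal places.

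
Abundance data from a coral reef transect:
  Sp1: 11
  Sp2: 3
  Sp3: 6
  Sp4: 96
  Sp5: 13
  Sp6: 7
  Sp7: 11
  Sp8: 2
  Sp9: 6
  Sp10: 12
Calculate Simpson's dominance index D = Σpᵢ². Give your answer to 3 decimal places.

0.355

Total N = 11+3+6+96+13+7+11+2+6+12 = 167, so the proportions are 0.06587, 0.01796, 0.03593, 0.57485, 0.07784, 0.04192, 0.06587, 0.01198, 0.03593, 0.07186 (working shown to 5 dp, full precision carried).
D = 0.06587² + 0.01796² + 0.03593² + 0.57485² + 0.07784² + 0.04192² + 0.06587² + 0.01198² + 0.03593² + 0.07186² = 0.00434 + 0.00032 + 0.00129 + 0.33045 + 0.00606 + 0.00176 + 0.00434 + 0.00014 + 0.00129 + 0.00516 = 0.35516.
To 3 decimal places, D = 0.355.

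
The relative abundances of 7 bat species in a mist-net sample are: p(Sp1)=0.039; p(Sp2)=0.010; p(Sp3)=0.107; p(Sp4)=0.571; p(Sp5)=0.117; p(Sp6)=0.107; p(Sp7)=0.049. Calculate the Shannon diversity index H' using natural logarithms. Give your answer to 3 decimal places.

Each pᵢ ln pᵢ term (working shown to 5 dp, full precision carried): 0.039×(-3.24419)=-0.12652, 0.01×(-4.60517)=-0.04605, 0.107×(-2.23493)=-0.23914, 0.571×(-0.56037)=-0.31997, 0.117×(-2.14558)=-0.25103, 0.107×(-2.23493)=-0.23914, 0.049×(-3.01593)=-0.14778.
Sum = -1.36963, so H' = 1.370.

1.370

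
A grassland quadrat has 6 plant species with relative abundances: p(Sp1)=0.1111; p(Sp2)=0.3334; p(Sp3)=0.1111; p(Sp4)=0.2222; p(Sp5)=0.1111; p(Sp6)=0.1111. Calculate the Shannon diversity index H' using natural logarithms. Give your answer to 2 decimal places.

1.68

Each pᵢ ln pᵢ term (working shown to 4 dp, full precision carried): 0.1111×(-2.1973)=-0.2441, 0.3334×(-1.0984)=-0.3662, 0.1111×(-2.1973)=-0.2441, 0.2222×(-1.5042)=-0.3342, 0.1111×(-2.1973)=-0.2441, 0.1111×(-2.1973)=-0.2441.
Sum = -1.6769, so H' = 1.68.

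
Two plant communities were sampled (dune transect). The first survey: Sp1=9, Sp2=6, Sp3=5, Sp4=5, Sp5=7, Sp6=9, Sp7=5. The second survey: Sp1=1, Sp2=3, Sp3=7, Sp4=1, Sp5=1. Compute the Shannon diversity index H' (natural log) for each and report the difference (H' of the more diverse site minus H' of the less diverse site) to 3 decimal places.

The first survey: N=46, proportions 0.19565, 0.13043, 0.1087, 0.1087, 0.15217, 0.19565, 0.1087, giving H' = 1.91422 (working shown to 5 dp, full precision carried).
The second survey: N=13, proportions 0.07692, 0.23077, 0.53846, 0.07692, 0.07692, giving H' = 1.26363.
Difference = |1.91422 − 1.26363| = 0.65059, i.e. 0.651 to 3 decimal places.

0.651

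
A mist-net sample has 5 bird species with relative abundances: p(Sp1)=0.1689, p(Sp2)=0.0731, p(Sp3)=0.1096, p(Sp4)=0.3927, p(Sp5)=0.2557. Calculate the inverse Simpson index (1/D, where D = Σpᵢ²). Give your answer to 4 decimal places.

D = 0.1689² + 0.0731² + 0.1096² + 0.3927² + 0.2557² = 0.02852721 + 0.00534361 + 0.01201216 + 0.15421329 + 0.06538249 = 0.26547876 (working shown to 8 dp, full precision carried).
So 1/D = 3.766780, i.e. 3.7668 to 4 decimal places.

3.7668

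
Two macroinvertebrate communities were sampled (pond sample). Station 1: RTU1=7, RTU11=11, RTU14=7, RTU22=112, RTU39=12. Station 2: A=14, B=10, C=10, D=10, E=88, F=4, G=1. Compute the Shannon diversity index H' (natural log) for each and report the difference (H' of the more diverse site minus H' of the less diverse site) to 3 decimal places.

0.332

Station 1: N=149, proportions 0.04698, 0.073826, 0.04698, 0.751678, 0.080537, giving H' = 0.897165 (working shown to 6 dp, full precision carried).
Station 2: N=137, proportions 0.10219, 0.072993, 0.072993, 0.072993, 0.642336, 0.029197, 0.007299, giving H' = 1.229651.
Difference = |0.897165 − 1.229651| = 0.332486, i.e. 0.332 to 3 decimal places.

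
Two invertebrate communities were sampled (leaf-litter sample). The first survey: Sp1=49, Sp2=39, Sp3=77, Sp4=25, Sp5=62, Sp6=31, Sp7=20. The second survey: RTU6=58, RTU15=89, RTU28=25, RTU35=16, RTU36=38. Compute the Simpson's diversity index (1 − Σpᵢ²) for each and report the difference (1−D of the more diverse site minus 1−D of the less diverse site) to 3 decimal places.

The first survey: N=303, proportions 0.16172, 0.12871, 0.25413, 0.08251, 0.20462, 0.10231, 0.06601, giving 1−D = 0.82920 (working shown to 5 dp, full precision carried).
The second survey: N=226, proportions 0.25664, 0.39381, 0.11062, 0.0708, 0.16814, giving 1−D = 0.73353.
Difference = |0.82920 − 0.73353| = 0.09567, i.e. 0.096 to 3 decimal places.

0.096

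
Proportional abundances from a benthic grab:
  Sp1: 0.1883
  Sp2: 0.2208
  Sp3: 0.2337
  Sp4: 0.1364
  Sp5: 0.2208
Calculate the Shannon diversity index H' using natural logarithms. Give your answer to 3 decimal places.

Each pᵢ ln pᵢ term (working shown to 5 dp, full precision carried): 0.1883×(-1.66972)=-0.31441, 0.2208×(-1.51050)=-0.33352, 0.2337×(-1.45372)=-0.33973, 0.1364×(-1.99216)=-0.27173, 0.2208×(-1.51050)=-0.33352.
Sum = -1.59291, so H' = 1.593.

1.593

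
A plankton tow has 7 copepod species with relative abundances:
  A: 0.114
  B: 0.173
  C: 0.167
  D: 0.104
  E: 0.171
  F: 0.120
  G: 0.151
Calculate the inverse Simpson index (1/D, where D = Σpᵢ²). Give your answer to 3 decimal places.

D = 0.114² + 0.173² + 0.167² + 0.104² + 0.171² + 0.12² + 0.151² = 0.0129960 + 0.0299290 + 0.0278890 + 0.0108160 + 0.0292410 + 0.0144000 + 0.0228010 = 0.1480720 (working shown to 7 dp, full precision carried).
So 1/D = 6.75347, i.e. 6.753 to 3 decimal places.

6.753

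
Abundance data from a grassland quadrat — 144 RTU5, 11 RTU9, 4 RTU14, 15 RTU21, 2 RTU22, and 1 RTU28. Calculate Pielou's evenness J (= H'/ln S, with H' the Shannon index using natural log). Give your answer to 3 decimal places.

Total N = 144+11+4+15+2+1 = 177, so the proportions are 0.81356, 0.06215, 0.0226, 0.08475, 0.0113, 0.00565 (working shown to 5 dp, full precision carried).
H' = −Σ pᵢ ln pᵢ = −((-0.16787) + (-0.17266) + (-0.08565) + (-0.20916) + (-0.05066) + (-0.02924)) = 0.71523.
With S = 6 species, ln S = 1.79176, so J = 0.71523/1.79176 = 0.39918, i.e. 0.399 to 3 decimal places.

0.399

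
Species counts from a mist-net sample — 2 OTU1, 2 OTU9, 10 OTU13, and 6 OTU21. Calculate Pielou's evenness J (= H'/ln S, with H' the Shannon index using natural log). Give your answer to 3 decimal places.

0.843

Total N = 2+2+10+6 = 20, so the proportions are 0.1, 0.1, 0.5, 0.3 (working shown to 5 dp, full precision carried).
H' = −Σ pᵢ ln pᵢ = −((-0.23026) + (-0.23026) + (-0.34657) + (-0.36119)) = 1.16828.
With S = 4 species, ln S = 1.38629, so J = 1.16828/1.38629 = 0.84274, i.e. 0.843 to 3 decimal places.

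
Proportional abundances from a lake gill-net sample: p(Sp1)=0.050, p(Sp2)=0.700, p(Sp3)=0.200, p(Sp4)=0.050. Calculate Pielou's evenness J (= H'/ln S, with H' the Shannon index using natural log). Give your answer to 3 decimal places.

0.628

H' = −Σ pᵢ ln pᵢ = −((-0.14979) + (-0.24967) + (-0.32189) + (-0.14979)) = 0.87113 (working shown to 5 dp, full precision carried).
With S = 4 species, ln S = 1.38629, so J = 0.87113/1.38629 = 0.62839, i.e. 0.628 to 3 decimal places.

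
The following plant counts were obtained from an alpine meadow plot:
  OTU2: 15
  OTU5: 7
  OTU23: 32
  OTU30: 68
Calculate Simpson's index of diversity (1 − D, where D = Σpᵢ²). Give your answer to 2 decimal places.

Total N = 15+7+32+68 = 122, so the proportions are 0.123, 0.0574, 0.2623, 0.5574 (working shown to 4 dp, full precision carried).
D = 0.123² + 0.0574² + 0.2623² + 0.5574² = 0.0151 + 0.0033 + 0.0688 + 0.3107 = 0.3979.
So 1 − D = 0.6021, i.e. 0.60 to 2 decimal places.

0.60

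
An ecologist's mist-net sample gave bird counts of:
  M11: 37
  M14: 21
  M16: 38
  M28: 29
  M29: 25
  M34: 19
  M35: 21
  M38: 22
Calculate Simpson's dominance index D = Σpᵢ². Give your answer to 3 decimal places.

0.134

Total N = 37+21+38+29+25+19+21+22 = 212, so the proportions are 0.17453, 0.09906, 0.17925, 0.13679, 0.11792, 0.08962, 0.09906, 0.10377 (working shown to 5 dp, full precision carried).
D = 0.17453² + 0.09906² + 0.17925² + 0.13679² + 0.11792² + 0.08962² + 0.09906² + 0.10377² = 0.03046 + 0.00981 + 0.03213 + 0.01871 + 0.01391 + 0.00803 + 0.00981 + 0.01077 = 0.13363.
To 3 decimal places, D = 0.134.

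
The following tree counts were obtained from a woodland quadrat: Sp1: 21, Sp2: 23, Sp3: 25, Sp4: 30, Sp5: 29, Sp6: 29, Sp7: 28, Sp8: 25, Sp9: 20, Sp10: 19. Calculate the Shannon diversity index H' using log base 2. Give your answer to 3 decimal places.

Total N = 21+23+25+30+29+29+28+25+20+19 = 249, so the proportions are 0.08434, 0.09237, 0.1004, 0.12048, 0.11647, 0.11647, 0.11245, 0.1004, 0.08032, 0.07631 (working shown to 5 dp, full precision carried).
Each pᵢ log₂ pᵢ term: 0.08434×(-3.56768)=-0.30089, 0.09237×(-3.43644)=-0.31742, 0.1004×(-3.31615)=-0.33295, 0.12048×(-3.05311)=-0.36784, 0.11647×(-3.10202)=-0.36128, 0.11647×(-3.10202)=-0.36128, 0.11245×(-3.15265)=-0.35451, 0.1004×(-3.31615)=-0.33295, 0.08032×(-3.63807)=-0.29221, 0.07631×(-3.71207)=-0.28325.
Sum = -3.30459, so H' = 3.305.

3.305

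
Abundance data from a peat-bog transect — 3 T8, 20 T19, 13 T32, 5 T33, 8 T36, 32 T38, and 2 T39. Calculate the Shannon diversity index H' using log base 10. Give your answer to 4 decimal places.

Total N = 3+20+13+5+8+32+2 = 83, so the proportions are 0.036145, 0.240964, 0.156627, 0.060241, 0.096386, 0.385542, 0.024096 (working shown to 6 dp, full precision carried).
Each pᵢ log₁₀ pᵢ term: 0.036145×(-1.441957)=-0.052119, 0.240964×(-0.618048)=-0.148927, 0.156627×(-0.805135)=-0.126105, 0.060241×(-1.220108)=-0.073500, 0.096386×(-1.015988)=-0.097927, 0.385542×(-0.413928)=-0.159587, 0.024096×(-1.618048)=-0.038989.
Sum = -0.697155, so H' = 0.6972.

0.6972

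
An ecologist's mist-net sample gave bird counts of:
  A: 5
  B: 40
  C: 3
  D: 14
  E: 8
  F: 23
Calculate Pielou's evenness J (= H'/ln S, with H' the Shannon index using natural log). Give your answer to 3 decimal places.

0.822

Total N = 5+40+3+14+8+23 = 93, so the proportions are 0.05376, 0.43011, 0.03226, 0.15054, 0.08602, 0.24731 (working shown to 5 dp, full precision carried).
H' = −Σ pᵢ ln pᵢ = −((-0.15716) + (-0.36289) + (-0.11077) + (-0.28505) + (-0.21102) + (-0.34552)) = 1.47242.
With S = 6 species, ln S = 1.79176, so J = 1.47242/1.79176 = 0.82177, i.e. 0.822 to 3 decimal places.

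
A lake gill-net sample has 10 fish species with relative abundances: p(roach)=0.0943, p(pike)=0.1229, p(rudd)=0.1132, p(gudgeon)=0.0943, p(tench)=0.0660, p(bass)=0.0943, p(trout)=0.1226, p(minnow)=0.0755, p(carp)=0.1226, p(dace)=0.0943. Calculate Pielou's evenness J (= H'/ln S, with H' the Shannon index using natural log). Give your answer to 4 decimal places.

H' = −Σ pᵢ ln pᵢ = −((-0.222668) + (-0.257646) + (-0.246617) + (-0.222668) + (-0.179395) + (-0.222668) + (-0.257316) + (-0.195064) + (-0.257316) + (-0.222668)) = 2.284026 (working shown to 6 dp, full precision carried).
With S = 10 species, ln S = 2.302585, so J = 2.284026/2.302585 = 0.991940, i.e. 0.9919 to 4 decimal places.

0.9919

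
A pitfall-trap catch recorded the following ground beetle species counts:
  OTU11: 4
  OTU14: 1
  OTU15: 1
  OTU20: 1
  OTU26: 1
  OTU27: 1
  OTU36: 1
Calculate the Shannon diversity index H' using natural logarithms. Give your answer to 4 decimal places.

1.7481

Total N = 4+1+1+1+1+1+1 = 10, so the proportions are 0.4, 0.1, 0.1, 0.1, 0.1, 0.1, 0.1 (working shown to 6 dp, full precision carried).
Each pᵢ ln pᵢ term: 0.4×(-0.916291)=-0.366516, 0.1×(-2.302585)=-0.230259, 0.1×(-2.302585)=-0.230259, 0.1×(-2.302585)=-0.230259, 0.1×(-2.302585)=-0.230259, 0.1×(-2.302585)=-0.230259, 0.1×(-2.302585)=-0.230259.
Sum = -1.748067, so H' = 1.7481.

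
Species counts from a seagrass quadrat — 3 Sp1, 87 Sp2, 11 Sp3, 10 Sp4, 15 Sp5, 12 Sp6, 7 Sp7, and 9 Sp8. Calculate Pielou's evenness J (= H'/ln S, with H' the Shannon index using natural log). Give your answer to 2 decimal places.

Total N = 3+87+11+10+15+12+7+9 = 154, so the proportions are 0.0195, 0.5649, 0.0714, 0.0649, 0.0974, 0.0779, 0.0455, 0.0584 (working shown to 4 dp, full precision carried).
H' = −Σ pᵢ ln pᵢ = −((-0.0767) + (-0.3226) + (-0.1885) + (-0.1776) + (-0.2268) + (-0.1989) + (-0.1405) + (-0.1660)) = 1.4975.
With S = 8 species, ln S = 2.0794, so J = 1.4975/2.0794 = 0.7202, i.e. 0.72 to 2 decimal places.

0.72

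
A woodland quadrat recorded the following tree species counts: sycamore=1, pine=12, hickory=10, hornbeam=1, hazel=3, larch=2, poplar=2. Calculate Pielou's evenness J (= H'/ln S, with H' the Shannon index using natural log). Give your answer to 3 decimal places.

Total N = 1+12+10+1+3+2+2 = 31, so the proportions are 0.03226, 0.3871, 0.32258, 0.03226, 0.09677, 0.06452, 0.06452 (working shown to 5 dp, full precision carried).
H' = −Σ pᵢ ln pᵢ = −((-0.11077) + (-0.36739) + (-0.36497) + (-0.11077) + (-0.22600) + (-0.17683) + (-0.17683)) = 1.53356.
With S = 7 species, ln S = 1.94591, so J = 1.53356/1.94591 = 0.78810, i.e. 0.788 to 3 decimal places.

0.788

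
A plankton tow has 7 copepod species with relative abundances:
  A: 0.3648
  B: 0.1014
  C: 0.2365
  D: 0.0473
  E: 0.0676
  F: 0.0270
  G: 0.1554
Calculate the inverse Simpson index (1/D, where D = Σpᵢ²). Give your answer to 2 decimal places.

4.33

D = 0.3648² + 0.1014² + 0.2365² + 0.0473² + 0.0676² + 0.027² + 0.1554² = 0.133079 + 0.010282 + 0.055932 + 0.002237 + 0.004570 + 0.000729 + 0.024149 = 0.230978 (working shown to 6 dp, full precision carried).
So 1/D = 4.3294, i.e. 4.33 to 2 decimal places.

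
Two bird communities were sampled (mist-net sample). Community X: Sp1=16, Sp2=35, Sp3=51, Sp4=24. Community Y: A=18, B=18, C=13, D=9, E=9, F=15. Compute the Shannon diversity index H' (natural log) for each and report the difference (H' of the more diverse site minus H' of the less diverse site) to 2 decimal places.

0.45

Community X: N=126, proportions 0.127, 0.2778, 0.4048, 0.1905, giving H' = 1.2998 (working shown to 4 dp, full precision carried).
Community Y: N=82, proportions 0.2195, 0.2195, 0.1585, 0.1098, 0.1098, 0.1829, giving H' = 1.7534.
Difference = |1.2998 − 1.7534| = 0.4536, i.e. 0.45 to 2 decimal places.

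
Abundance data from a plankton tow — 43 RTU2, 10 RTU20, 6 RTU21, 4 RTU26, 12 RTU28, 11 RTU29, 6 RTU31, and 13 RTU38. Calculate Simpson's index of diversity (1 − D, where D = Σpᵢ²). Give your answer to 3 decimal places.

Total N = 43+10+6+4+12+11+6+13 = 105, so the proportions are 0.40952, 0.09524, 0.05714, 0.0381, 0.11429, 0.10476, 0.05714, 0.12381 (working shown to 5 dp, full precision carried).
D = 0.40952² + 0.09524² + 0.05714² + 0.0381² + 0.11429² + 0.10476² + 0.05714² + 0.12381² = 0.16771 + 0.00907 + 0.00327 + 0.00145 + 0.01306 + 0.01098 + 0.00327 + 0.01533 = 0.22413.
So 1 − D = 0.77587, i.e. 0.776 to 3 decimal places.

0.776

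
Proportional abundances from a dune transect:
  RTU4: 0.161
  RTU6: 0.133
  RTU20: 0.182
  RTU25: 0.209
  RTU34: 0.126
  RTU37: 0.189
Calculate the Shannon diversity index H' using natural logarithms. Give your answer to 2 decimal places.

1.78

Each pᵢ ln pᵢ term (working shown to 4 dp, full precision carried): 0.161×(-1.8264)=-0.2940, 0.133×(-2.0174)=-0.2683, 0.182×(-1.7037)=-0.3101, 0.209×(-1.5654)=-0.3272, 0.126×(-2.0715)=-0.2610, 0.189×(-1.6660)=-0.3149.
Sum = -1.7755, so H' = 1.78.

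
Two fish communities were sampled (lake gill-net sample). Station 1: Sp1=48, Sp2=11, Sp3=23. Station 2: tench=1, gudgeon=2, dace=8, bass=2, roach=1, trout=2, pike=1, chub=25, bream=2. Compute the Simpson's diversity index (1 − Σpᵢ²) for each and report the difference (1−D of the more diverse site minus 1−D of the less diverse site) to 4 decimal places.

0.0736

Station 1: N=82, proportions 0.58536585, 0.13414634, 0.2804878, giving 1−D = 0.56067817 (working shown to 8 dp, full precision carried).
Station 2: N=44, proportions 0.02272727, 0.04545455, 0.18181818, 0.04545455, 0.02272727, 0.04545455, 0.02272727, 0.56818182, 0.04545455, giving 1−D = 0.63429752.
Difference = |0.56067817 − 0.63429752| = 0.07361935, i.e. 0.0736 to 4 decimal places.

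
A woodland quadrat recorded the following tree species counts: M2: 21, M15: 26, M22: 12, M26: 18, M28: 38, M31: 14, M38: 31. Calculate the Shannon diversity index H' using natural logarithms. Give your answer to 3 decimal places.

Total N = 21+26+12+18+38+14+31 = 160, so the proportions are 0.13125, 0.1625, 0.075, 0.1125, 0.2375, 0.0875, 0.19375 (working shown to 5 dp, full precision carried).
Each pᵢ ln pᵢ term: 0.13125×(-2.03065)=-0.26652, 0.1625×(-1.81708)=-0.29528, 0.075×(-2.59027)=-0.19427, 0.1125×(-2.18480)=-0.24579, 0.2375×(-1.43759)=-0.34143, 0.0875×(-2.43612)=-0.21316, 0.19375×(-1.64119)=-0.31798.
Sum = -1.87443, so H' = 1.874.

1.874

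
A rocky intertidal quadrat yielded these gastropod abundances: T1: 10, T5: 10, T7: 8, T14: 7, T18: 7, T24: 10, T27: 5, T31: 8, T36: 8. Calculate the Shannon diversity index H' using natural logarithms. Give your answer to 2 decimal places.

2.18

Total N = 10+10+8+7+7+10+5+8+8 = 73, so the proportions are 0.137, 0.137, 0.1096, 0.0959, 0.0959, 0.137, 0.0685, 0.1096, 0.1096 (working shown to 4 dp, full precision carried).
Each pᵢ ln pᵢ term: 0.137×(-1.9879)=-0.2723, 0.137×(-1.9879)=-0.2723, 0.1096×(-2.2110)=-0.2423, 0.0959×(-2.3445)=-0.2248, 0.0959×(-2.3445)=-0.2248, 0.137×(-1.9879)=-0.2723, 0.0685×(-2.6810)=-0.1836, 0.1096×(-2.2110)=-0.2423, 0.1096×(-2.2110)=-0.2423.
Sum = -2.1771, so H' = 2.18.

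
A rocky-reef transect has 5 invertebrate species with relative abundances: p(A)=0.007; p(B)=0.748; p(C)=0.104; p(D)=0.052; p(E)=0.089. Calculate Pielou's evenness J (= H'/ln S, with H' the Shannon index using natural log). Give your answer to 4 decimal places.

0.5321

H' = −Σ pᵢ ln pᵢ = −((-0.034733) + (-0.217184) + (-0.235390) + (-0.153739) + (-0.215302)) = 0.856347 (working shown to 6 dp, full precision carried).
With S = 5 species, ln S = 1.609438, so J = 0.856347/1.609438 = 0.532078, i.e. 0.5321 to 4 decimal places.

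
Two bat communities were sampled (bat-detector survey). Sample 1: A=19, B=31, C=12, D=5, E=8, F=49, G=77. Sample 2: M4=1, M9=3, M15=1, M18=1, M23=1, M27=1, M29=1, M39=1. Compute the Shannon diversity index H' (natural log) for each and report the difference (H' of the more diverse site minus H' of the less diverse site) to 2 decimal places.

Sample 1: N=201, proportions 0.0945, 0.1542, 0.0597, 0.0249, 0.0398, 0.2438, 0.3831, giving H' = 1.6114 (working shown to 4 dp, full precision carried).
Sample 2: N=10, proportions 0.1, 0.3, 0.1, 0.1, 0.1, 0.1, 0.1, 0.1, giving H' = 1.9730.
Difference = |1.6114 − 1.9730| = 0.3616, i.e. 0.36 to 2 decimal places.

0.36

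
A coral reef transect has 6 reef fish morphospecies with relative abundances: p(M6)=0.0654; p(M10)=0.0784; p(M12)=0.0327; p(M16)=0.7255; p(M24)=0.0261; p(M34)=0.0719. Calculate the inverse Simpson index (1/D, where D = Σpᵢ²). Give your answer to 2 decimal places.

1.84

D = 0.0654² + 0.0784² + 0.0327² + 0.7255² + 0.0261² + 0.0719² = 0.00428 + 0.00615 + 0.00107 + 0.52635 + 0.00068 + 0.00517 = 0.54369 (working shown to 5 dp, full precision carried).
So 1/D = 1.8393, i.e. 1.84 to 2 decimal places.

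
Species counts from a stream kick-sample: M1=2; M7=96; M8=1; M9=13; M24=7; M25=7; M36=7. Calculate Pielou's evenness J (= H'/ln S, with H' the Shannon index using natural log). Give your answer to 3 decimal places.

Total N = 2+96+1+13+7+7+7 = 133, so the proportions are 0.01504, 0.7218, 0.00752, 0.09774, 0.05263, 0.05263, 0.05263 (working shown to 5 dp, full precision carried).
H' = −Σ pᵢ ln pᵢ = −((-0.06312) + (-0.23531) + (-0.03677) + (-0.22729) + (-0.15497) + (-0.15497) + (-0.15497)) = 1.02740.
With S = 7 species, ln S = 1.94591, so J = 1.02740/1.94591 = 0.52798, i.e. 0.528 to 3 decimal places.

0.528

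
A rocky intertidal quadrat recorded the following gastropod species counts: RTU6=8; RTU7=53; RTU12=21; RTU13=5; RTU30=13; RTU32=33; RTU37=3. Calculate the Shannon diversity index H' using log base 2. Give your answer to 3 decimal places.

2.303

Total N = 8+53+21+5+13+33+3 = 136, so the proportions are 0.05882, 0.38971, 0.15441, 0.03676, 0.09559, 0.24265, 0.02206 (working shown to 5 dp, full precision carried).
Each pᵢ log₂ pᵢ term: 0.05882×(-4.08746)=-0.24044, 0.38971×(-1.35954)=-0.52982, 0.15441×(-2.69515)=-0.41616, 0.03676×(-4.76553)=-0.17520, 0.09559×(-3.38702)=-0.32376, 0.24265×(-2.04307)=-0.49574, 0.02206×(-5.50250)=-0.12138.
Sum = -2.30251, so H' = 2.303.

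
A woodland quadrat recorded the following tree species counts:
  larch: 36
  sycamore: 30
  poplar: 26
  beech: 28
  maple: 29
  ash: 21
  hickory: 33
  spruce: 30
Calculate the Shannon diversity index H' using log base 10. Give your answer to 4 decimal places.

0.8985

Total N = 36+30+26+28+29+21+33+30 = 233, so the proportions are 0.154506, 0.128755, 0.111588, 0.120172, 0.124464, 0.090129, 0.141631, 0.128755 (working shown to 6 dp, full precision carried).
Each pᵢ log₁₀ pᵢ term: 0.154506×(-0.811053)=-0.125313, 0.128755×(-0.890235)=-0.114622, 0.111588×(-0.952383)=-0.106274, 0.120172×(-0.920198)=-0.110582, 0.124464×(-0.904958)=-0.112634, 0.090129×(-1.045137)=-0.094197, 0.141631×(-0.848842)=-0.120222, 0.128755×(-0.890235)=-0.114622.
Sum = -0.898467, so H' = 0.8985.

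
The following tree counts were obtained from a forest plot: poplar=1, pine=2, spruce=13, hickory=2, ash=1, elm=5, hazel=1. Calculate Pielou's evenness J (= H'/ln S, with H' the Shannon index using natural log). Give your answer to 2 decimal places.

Total N = 1+2+13+2+1+5+1 = 25, so the proportions are 0.04, 0.08, 0.52, 0.08, 0.04, 0.2, 0.04 (working shown to 4 dp, full precision carried).
H' = −Σ pᵢ ln pᵢ = −((-0.1288) + (-0.2021) + (-0.3400) + (-0.2021) + (-0.1288) + (-0.3219) + (-0.1288)) = 1.4523.
With S = 7 species, ln S = 1.9459, so J = 1.4523/1.9459 = 0.7463, i.e. 0.75 to 2 decimal places.

0.75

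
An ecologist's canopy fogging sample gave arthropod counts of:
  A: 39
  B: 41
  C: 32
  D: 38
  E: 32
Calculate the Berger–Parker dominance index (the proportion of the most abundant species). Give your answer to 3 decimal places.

Total N = 39+41+32+38+32 = 182, so the proportions are 0.21429, 0.22527, 0.17582, 0.20879, 0.17582 (working shown to 5 dp, full precision carried).
The largest proportion is 0.22527, i.e. d = 0.225 to 3 decimal places.

0.225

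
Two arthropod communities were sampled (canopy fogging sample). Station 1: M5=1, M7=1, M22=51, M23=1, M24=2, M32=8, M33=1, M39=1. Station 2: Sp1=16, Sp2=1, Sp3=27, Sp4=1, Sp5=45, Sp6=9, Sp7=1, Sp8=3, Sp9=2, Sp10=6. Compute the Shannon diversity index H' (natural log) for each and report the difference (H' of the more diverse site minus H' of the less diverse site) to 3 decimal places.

Station 1: N=66, proportions 0.01515, 0.01515, 0.77273, 0.01515, 0.0303, 0.12121, 0.01515, 0.01515, giving H' = 0.87837 (working shown to 5 dp, full precision carried).
Station 2: N=111, proportions 0.14414, 0.00901, 0.24324, 0.00901, 0.40541, 0.08108, 0.00901, 0.02703, 0.01802, 0.05405, giving H' = 1.64776.
Difference = |0.87837 − 1.64776| = 0.76939, i.e. 0.769 to 3 decimal places.

0.769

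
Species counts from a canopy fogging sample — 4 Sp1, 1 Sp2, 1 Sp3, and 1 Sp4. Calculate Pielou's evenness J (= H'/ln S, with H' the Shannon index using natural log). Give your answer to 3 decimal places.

Total N = 4+1+1+1 = 7, so the proportions are 0.57143, 0.14286, 0.14286, 0.14286 (working shown to 5 dp, full precision carried).
H' = −Σ pᵢ ln pᵢ = −((-0.31978) + (-0.27799) + (-0.27799) + (-0.27799)) = 1.15374.
With S = 4 species, ln S = 1.38629, so J = 1.15374/1.38629 = 0.83225, i.e. 0.832 to 3 decimal places.

0.832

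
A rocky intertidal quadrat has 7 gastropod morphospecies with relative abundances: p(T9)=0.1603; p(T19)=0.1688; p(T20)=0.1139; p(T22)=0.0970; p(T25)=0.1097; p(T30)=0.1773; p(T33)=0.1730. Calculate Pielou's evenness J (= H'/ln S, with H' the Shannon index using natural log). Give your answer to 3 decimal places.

H' = −Σ pᵢ ln pᵢ = −((-0.29346) + (-0.30030) + (-0.24744) + (-0.22631) + (-0.24244) + (-0.30671) + (-0.30352)) = 1.92018 (working shown to 5 dp, full precision carried).
With S = 7 species, ln S = 1.94591, so J = 1.92018/1.94591 = 0.98678, i.e. 0.987 to 3 decimal places.

0.987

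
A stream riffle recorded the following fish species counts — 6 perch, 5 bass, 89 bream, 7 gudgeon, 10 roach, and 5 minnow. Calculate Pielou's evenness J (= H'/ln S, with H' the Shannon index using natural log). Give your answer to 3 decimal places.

0.563

Total N = 6+5+89+7+10+5 = 122, so the proportions are 0.04918, 0.04098, 0.72951, 0.05738, 0.08197, 0.04098 (working shown to 5 dp, full precision carried).
H' = −Σ pᵢ ln pᵢ = −((-0.14814) + (-0.13093) + (-0.23008) + (-0.16399) + (-0.20504) + (-0.13093)) = 1.00910.
With S = 6 species, ln S = 1.79176, so J = 1.00910/1.79176 = 0.56319, i.e. 0.563 to 3 decimal places.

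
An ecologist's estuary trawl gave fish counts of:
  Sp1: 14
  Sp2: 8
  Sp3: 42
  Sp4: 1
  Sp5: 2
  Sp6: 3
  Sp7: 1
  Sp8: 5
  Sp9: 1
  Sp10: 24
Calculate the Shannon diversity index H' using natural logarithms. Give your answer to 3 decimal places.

Total N = 14+8+42+1+2+3+1+5+1+24 = 101, so the proportions are 0.13861, 0.07921, 0.41584, 0.0099, 0.0198, 0.0297, 0.0099, 0.0495, 0.0099, 0.23762 (working shown to 5 dp, full precision carried).
Each pᵢ ln pᵢ term: 0.13861×(-1.97606)=-0.27391, 0.07921×(-2.53568)=-0.20085, 0.41584×(-0.87745)=-0.36488, 0.0099×(-4.61512)=-0.04569, 0.0198×(-3.92197)=-0.07766, 0.0297×(-3.51651)=-0.10445, 0.0099×(-4.61512)=-0.04569, 0.0495×(-3.00568)=-0.14880, 0.0099×(-4.61512)=-0.04569, 0.23762×(-1.43707)=-0.34148.
Sum = -1.64911, so H' = 1.649.

1.649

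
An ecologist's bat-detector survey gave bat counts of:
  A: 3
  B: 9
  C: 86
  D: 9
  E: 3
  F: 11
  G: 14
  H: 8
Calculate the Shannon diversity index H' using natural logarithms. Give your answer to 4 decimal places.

1.4022

Total N = 3+9+86+9+3+11+14+8 = 143, so the proportions are 0.020979, 0.062937, 0.601399, 0.062937, 0.020979, 0.076923, 0.097902, 0.055944 (working shown to 6 dp, full precision carried).
Each pᵢ ln pᵢ term: 0.020979×(-3.864232)=-0.081068, 0.062937×(-2.765620)=-0.174060, 0.601399×(-0.508497)=-0.305810, 0.062937×(-2.765620)=-0.174060, 0.020979×(-3.864232)=-0.081068, 0.076923×(-2.564949)=-0.197304, 0.097902×(-2.323787)=-0.227504, 0.055944×(-2.883403)=-0.161309.
Sum = -1.402182, so H' = 1.4022.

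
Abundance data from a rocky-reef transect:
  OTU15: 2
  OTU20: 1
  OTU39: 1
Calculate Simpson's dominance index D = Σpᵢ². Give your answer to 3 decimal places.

Total N = 2+1+1 = 4, so the proportions are 0.5, 0.25, 0.25 (working shown to 5 dp, full precision carried).
D = 0.5² + 0.25² + 0.25² = 0.25000 + 0.06250 + 0.06250 = 0.37500.
To 3 decimal places, D = 0.375.

0.375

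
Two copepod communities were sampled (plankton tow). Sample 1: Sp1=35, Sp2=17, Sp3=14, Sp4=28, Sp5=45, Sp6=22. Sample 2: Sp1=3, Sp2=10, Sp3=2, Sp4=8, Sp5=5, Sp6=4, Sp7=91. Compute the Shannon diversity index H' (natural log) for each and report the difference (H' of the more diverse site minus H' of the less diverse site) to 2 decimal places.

Sample 1: N=161, proportions 0.2174, 0.1056, 0.087, 0.1739, 0.2795, 0.1366, giving H' = 1.7140 (working shown to 4 dp, full precision carried).
Sample 2: N=123, proportions 0.0244, 0.0813, 0.0163, 0.065, 0.0407, 0.0325, 0.7398, giving H' = 1.0039.
Difference = |1.7140 − 1.0039| = 0.7101, i.e. 0.71 to 2 decimal places.

0.71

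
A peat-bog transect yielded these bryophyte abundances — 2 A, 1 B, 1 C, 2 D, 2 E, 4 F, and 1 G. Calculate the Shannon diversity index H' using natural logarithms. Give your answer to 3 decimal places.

Total N = 2+1+1+2+2+4+1 = 13, so the proportions are 0.15385, 0.07692, 0.07692, 0.15385, 0.15385, 0.30769, 0.07692 (working shown to 5 dp, full precision carried).
Each pᵢ ln pᵢ term: 0.15385×(-1.87180)=-0.28797, 0.07692×(-2.56495)=-0.19730, 0.07692×(-2.56495)=-0.19730, 0.15385×(-1.87180)=-0.28797, 0.15385×(-1.87180)=-0.28797, 0.30769×(-1.17865)=-0.36266, 0.07692×(-2.56495)=-0.19730.
Sum = -1.81848, so H' = 1.818.

1.818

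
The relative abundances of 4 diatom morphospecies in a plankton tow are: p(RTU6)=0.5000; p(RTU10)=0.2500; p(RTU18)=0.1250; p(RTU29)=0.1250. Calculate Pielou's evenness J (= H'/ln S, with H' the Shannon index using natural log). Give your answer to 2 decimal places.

H' = −Σ pᵢ ln pᵢ = −((-0.346574) + (-0.346574) + (-0.259930) + (-0.259930)) = 1.213008 (working shown to 6 dp, full precision carried).
With S = 4 species, ln S = 1.386294, so J = 1.213008/1.386294 = 0.875000, i.e. 0.88 to 2 decimal places.

0.88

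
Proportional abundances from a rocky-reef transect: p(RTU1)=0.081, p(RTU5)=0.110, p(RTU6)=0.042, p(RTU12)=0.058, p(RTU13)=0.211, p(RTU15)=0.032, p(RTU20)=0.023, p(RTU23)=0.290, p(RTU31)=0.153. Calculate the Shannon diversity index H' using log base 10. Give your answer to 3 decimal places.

Each pᵢ log₁₀ pᵢ term (working shown to 5 dp, full precision carried): 0.081×(-1.09151)=-0.08841, 0.11×(-0.95861)=-0.10545, 0.042×(-1.37675)=-0.05782, 0.058×(-1.23657)=-0.07172, 0.211×(-0.67572)=-0.14258, 0.032×(-1.49485)=-0.04784, 0.023×(-1.63827)=-0.03768, 0.29×(-0.53760)=-0.15590, 0.153×(-0.81531)=-0.12474.
Sum = -0.83214, so H' = 0.832.

0.832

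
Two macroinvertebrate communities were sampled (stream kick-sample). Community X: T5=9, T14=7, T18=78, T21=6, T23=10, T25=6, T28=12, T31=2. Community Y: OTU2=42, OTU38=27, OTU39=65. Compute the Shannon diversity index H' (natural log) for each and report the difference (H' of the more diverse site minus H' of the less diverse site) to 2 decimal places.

0.38

Community X: N=130, proportions 0.0692, 0.0538, 0.6, 0.0462, 0.0769, 0.0462, 0.0923, 0.0154, giving H' = 1.4141 (working shown to 4 dp, full precision carried).
Community Y: N=134, proportions 0.3134, 0.2015, 0.4851, giving H' = 1.0374.
Difference = |1.4141 − 1.0374| = 0.3767, i.e. 0.38 to 2 decimal places.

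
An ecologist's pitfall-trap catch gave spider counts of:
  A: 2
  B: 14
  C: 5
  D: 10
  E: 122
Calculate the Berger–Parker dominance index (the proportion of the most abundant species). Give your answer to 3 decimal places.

Total N = 2+14+5+10+122 = 153, so the proportions are 0.01307, 0.0915, 0.03268, 0.06536, 0.79739 (working shown to 5 dp, full precision carried).
The largest proportion is 0.79739, i.e. d = 0.797 to 3 decimal places.

0.797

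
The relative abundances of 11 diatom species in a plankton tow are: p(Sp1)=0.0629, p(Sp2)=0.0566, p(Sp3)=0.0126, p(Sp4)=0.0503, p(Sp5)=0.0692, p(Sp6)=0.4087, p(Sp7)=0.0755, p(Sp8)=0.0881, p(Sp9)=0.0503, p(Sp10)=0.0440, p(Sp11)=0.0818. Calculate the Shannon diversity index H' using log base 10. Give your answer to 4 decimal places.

Each pᵢ log₁₀ pᵢ term (working shown to 6 dp, full precision carried): 0.0629×(-1.201349)=-0.075565, 0.0566×(-1.247184)=-0.070591, 0.0126×(-1.899629)=-0.023935, 0.0503×(-1.298432)=-0.065311, 0.0692×(-1.159894)=-0.080265, 0.4087×(-0.388595)=-0.158819, 0.0755×(-1.122053)=-0.084715, 0.0881×(-1.055024)=-0.092948, 0.0503×(-1.298432)=-0.065311, 0.044×(-1.356547)=-0.059688, 0.0818×(-1.087247)=-0.088937.
Sum = -0.866084, so H' = 0.8661.

0.8661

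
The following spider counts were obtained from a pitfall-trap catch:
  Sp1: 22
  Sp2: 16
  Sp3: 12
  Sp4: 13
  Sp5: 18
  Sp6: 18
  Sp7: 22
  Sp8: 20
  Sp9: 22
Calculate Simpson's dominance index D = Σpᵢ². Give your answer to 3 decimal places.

0.116

Total N = 22+16+12+13+18+18+22+20+22 = 163, so the proportions are 0.13497, 0.09816, 0.07362, 0.07975, 0.11043, 0.11043, 0.13497, 0.1227, 0.13497 (working shown to 5 dp, full precision carried).
D = 0.13497² + 0.09816² + 0.07362² + 0.07975² + 0.11043² + 0.11043² + 0.13497² + 0.1227² + 0.13497² = 0.01822 + 0.00964 + 0.00542 + 0.00636 + 0.01219 + 0.01219 + 0.01822 + 0.01506 + 0.01822 = 0.11551.
To 3 decimal places, D = 0.116.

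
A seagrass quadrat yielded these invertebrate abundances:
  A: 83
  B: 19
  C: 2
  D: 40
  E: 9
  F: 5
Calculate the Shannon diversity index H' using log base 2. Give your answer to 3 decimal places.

1.830

Total N = 83+19+2+40+9+5 = 158, so the proportions are 0.52532, 0.12025, 0.01266, 0.25316, 0.05696, 0.03165 (working shown to 5 dp, full precision carried).
Each pᵢ log₂ pᵢ term: 0.52532×(-0.92874)=-0.48788, 0.12025×(-3.05585)=-0.36748, 0.01266×(-6.30378)=-0.07979, 0.25316×(-1.98185)=-0.50173, 0.05696×(-4.13386)=-0.23547, 0.03165×(-4.98185)=-0.15765.
Sum = -1.83002, so H' = 1.830.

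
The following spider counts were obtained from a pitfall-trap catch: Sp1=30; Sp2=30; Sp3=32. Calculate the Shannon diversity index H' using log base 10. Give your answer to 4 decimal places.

0.4769

Total N = 30+30+32 = 92, so the proportions are 0.326087, 0.326087, 0.347826 (working shown to 6 dp, full precision carried).
Each pᵢ log₁₀ pᵢ term: 0.326087×(-0.486667)=-0.158696, 0.326087×(-0.486667)=-0.158696, 0.347826×(-0.458638)=-0.159526.
Sum = -0.476917, so H' = 0.4769.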